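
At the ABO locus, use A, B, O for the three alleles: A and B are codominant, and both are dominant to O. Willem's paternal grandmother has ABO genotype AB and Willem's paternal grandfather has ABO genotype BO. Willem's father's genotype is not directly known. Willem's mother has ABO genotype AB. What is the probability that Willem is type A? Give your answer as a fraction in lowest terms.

Willem's father's ABO genotype from AB × BO: 1/4 AB, 1/4 AO, 1/4 BB, 1/4 BO.
Crossing each possibility with the mother AB and summing P(type A): 1/4·1/4 + 1/4·1/2 + 1/4·0 + 1/4·1/4 = 1/4.

1/4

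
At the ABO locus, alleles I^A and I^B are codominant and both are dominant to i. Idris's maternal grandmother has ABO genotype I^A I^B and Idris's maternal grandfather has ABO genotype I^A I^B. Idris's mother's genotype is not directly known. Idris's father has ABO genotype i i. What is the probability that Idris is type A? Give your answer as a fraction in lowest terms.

1/2

Idris's mother's ABO genotype from I^A I^B × I^A I^B: 1/4 I^A I^A, 1/2 I^A I^B, 1/4 I^B I^B.
Crossing each possibility with the father i i and summing P(type A): 1/4·1 + 1/2·1/2 + 1/4·0 = 1/2.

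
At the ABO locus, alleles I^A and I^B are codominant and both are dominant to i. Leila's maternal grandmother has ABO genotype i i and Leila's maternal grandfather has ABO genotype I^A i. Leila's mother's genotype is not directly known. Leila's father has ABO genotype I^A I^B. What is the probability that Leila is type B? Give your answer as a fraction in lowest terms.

3/8

Leila's mother's ABO genotype from i i × I^A i: 1/2 I^A i, 1/2 i i.
Crossing each possibility with the father I^A I^B and summing P(type B): 1/2·1/4 + 1/2·1/2 = 3/8.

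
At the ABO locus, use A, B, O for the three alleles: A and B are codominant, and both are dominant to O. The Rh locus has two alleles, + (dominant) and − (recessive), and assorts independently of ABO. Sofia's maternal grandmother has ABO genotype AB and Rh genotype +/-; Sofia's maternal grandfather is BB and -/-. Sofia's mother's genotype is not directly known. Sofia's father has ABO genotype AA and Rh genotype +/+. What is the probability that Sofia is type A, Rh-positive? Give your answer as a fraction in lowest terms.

Sofia's mother's ABO genotype from AB × BB: 1/2 AB, 1/2 BB.
Crossing each possibility with the father AA and summing P(type A): 1/2·1/2 + 1/2·0 = 1/4.
Similarly for Rh via the mother's Rh distribution: P(Rh+) = 1.
Independent loci: 1/4 × 1 = 1/4.

1/4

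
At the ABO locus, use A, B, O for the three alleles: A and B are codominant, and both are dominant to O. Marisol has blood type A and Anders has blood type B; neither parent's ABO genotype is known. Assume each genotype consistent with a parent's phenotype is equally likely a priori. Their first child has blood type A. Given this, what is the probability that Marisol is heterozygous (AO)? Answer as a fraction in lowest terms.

Possible genotypes: Marisol ∈ {AA, AO}; Anders ∈ {BB, BO}.
Weight each parental genotype pair by prior × P(type-A child):
  AA × BO: posterior weight 2/3.
  AO × BO: posterior weight 1/3.
Sum the posterior weight over pairs where Marisol is AO: 1/3.

1/3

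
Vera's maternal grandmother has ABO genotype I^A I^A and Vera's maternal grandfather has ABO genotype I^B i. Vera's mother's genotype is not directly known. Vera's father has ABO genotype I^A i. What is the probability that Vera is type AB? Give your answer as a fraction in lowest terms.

1/8

Vera's mother's ABO genotype from I^A I^A × I^B i: 1/2 I^A I^B, 1/2 I^A i.
Crossing each possibility with the father I^A i and summing P(type AB): 1/2·1/4 + 1/2·0 = 1/8.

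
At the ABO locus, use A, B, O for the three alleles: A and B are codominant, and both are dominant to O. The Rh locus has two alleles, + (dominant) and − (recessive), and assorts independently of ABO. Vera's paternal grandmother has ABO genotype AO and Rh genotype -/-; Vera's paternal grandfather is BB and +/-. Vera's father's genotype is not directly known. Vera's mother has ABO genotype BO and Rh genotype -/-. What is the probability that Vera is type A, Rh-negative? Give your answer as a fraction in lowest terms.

3/32

Vera's father's ABO genotype from AO × BB: 1/2 AB, 1/2 BO.
Crossing each possibility with the mother BO and summing P(type A): 1/2·1/4 + 1/2·0 = 1/8.
Similarly for Rh via the father's Rh distribution: P(Rh-) = 3/4.
Independent loci: 1/8 × 3/4 = 3/32.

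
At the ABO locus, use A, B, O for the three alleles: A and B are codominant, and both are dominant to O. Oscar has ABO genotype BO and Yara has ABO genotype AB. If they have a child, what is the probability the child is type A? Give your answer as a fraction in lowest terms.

1/4

ABO cross BO × AB → offspring phenotypes: 1/4 A, 1/2 B, 1/4 AB.
So P(type A) = 1/4.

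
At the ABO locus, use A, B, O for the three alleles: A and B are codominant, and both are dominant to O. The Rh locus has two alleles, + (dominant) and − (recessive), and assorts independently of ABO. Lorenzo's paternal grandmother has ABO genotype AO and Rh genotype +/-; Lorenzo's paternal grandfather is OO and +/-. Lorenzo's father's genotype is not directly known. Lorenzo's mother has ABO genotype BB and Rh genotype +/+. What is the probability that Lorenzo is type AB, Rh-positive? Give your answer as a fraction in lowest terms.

1/4

Lorenzo's father's ABO genotype from AO × OO: 1/2 AO, 1/2 OO.
Crossing each possibility with the mother BB and summing P(type AB): 1/2·1/2 + 1/2·0 = 1/4.
Similarly for Rh via the father's Rh distribution: P(Rh+) = 1.
Independent loci: 1/4 × 1 = 1/4.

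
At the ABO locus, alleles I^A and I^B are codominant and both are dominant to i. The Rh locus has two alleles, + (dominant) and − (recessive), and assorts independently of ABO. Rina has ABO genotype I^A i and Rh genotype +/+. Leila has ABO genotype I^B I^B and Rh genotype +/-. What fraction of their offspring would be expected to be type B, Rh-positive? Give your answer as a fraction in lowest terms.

ABO cross I^A i × I^B I^B → offspring phenotypes: 1/2 B, 1/2 AB.
Rh cross +/+ × +/- → 1 Rh+.
Independent loci: P(type B, Rh-positive) = 1/2 × 1 = 1/2.

1/2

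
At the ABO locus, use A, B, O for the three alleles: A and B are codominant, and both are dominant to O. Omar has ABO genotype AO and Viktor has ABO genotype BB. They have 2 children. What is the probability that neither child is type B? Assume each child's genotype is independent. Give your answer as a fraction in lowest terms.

1/4

ABO cross AO × BB → 1/2 B, 1/2 AB.
So P(type B) = 1/2 per child.
P(not type B) = 1/2 for one child; (1/2)^2 = 1/4.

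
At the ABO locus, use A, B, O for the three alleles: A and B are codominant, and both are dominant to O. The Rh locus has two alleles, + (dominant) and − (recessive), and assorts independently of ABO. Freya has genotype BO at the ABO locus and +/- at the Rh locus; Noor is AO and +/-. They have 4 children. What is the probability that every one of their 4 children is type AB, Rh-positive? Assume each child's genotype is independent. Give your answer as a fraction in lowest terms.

81/65536

ABO cross BO × AO → 1/4 O, 1/4 A, 1/4 B, 1/4 AB.
Rh cross +/- × +/- → 3/4 Rh+, 1/4 Rh-; so P(type AB, Rh-positive) = 1/4 × 3/4 = 3/16 per child.
All 4 independent: (3/16)^4 = 81/65536.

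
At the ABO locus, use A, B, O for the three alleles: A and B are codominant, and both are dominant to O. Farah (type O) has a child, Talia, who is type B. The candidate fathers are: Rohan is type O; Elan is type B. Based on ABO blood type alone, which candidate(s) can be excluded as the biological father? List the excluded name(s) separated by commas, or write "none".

A candidate is excluded only if no genotype consistent with his phenotype could produce a type B child with a type O mother.
Rohan (type O): no genotype consistent with that phenotype can produce a type-B child with a type-O mother.

Rohan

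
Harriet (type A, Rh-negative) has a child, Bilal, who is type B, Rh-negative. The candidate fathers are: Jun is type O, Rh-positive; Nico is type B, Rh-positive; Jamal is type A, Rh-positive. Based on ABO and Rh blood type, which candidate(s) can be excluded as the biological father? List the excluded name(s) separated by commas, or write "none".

A candidate is excluded only if no genotype consistent with his phenotype could produce a type B, Rh-negative child with a type A, Rh-negative mother.
Jun (type O, Rh+): no genotype consistent with that phenotype can produce a type-B Rh- child with a type-A mother.
Jamal (type A, Rh+): no genotype consistent with that phenotype can produce a type-B Rh- child with a type-A mother.

Jun, Jamal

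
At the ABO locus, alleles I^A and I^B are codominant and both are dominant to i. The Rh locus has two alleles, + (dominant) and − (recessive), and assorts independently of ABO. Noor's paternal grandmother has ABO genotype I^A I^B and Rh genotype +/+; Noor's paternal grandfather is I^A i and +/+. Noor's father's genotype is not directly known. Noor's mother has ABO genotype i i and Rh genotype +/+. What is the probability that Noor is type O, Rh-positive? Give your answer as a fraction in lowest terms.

1/4

Noor's father's ABO genotype from I^A I^B × I^A i: 1/4 I^A I^A, 1/4 I^A I^B, 1/4 I^A i, 1/4 I^B i.
Crossing each possibility with the mother i i and summing P(type O): 1/4·0 + 1/4·0 + 1/4·1/2 + 1/4·1/2 = 1/4.
Similarly for Rh via the father's Rh distribution: P(Rh+) = 1.
Independent loci: 1/4 × 1 = 1/4.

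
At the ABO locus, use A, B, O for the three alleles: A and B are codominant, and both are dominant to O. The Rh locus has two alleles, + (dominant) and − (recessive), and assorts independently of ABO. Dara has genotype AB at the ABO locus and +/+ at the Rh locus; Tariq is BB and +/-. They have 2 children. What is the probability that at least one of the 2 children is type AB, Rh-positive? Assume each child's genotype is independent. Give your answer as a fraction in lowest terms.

3/4

ABO cross AB × BB → 1/2 B, 1/2 AB.
Rh cross +/+ × +/- → 1 Rh+; so P(type AB, Rh-positive) = 1/2 × 1 = 1/2 per child.
P(none) = (1/2)^2 = 1/4; P(at least one) = 1 − 1/4 = 3/4.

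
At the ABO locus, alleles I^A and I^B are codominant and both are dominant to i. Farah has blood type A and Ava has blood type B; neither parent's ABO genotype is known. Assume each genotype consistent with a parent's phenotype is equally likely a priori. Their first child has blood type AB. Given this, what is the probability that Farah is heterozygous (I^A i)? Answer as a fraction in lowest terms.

Possible genotypes: Farah ∈ {I^A I^A, I^A i}; Ava ∈ {I^B I^B, I^B i}.
Weight each parental genotype pair by prior × P(type-AB child):
  I^A I^A × I^B I^B: posterior weight 4/9.
  I^A I^A × I^B i: posterior weight 2/9.
  I^A i × I^B I^B: posterior weight 2/9.
  I^A i × I^B i: posterior weight 1/9.
Sum the posterior weight over pairs where Farah is I^A i: 1/3.

1/3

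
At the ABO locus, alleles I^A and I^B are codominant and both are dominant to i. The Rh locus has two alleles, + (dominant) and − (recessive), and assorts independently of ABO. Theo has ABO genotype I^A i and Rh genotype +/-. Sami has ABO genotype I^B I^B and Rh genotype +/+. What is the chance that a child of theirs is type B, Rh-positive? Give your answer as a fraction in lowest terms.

ABO cross I^A i × I^B I^B → offspring phenotypes: 1/2 B, 1/2 AB.
Rh cross +/- × +/+ → 1 Rh+.
Independent loci: P(type B, Rh-positive) = 1/2 × 1 = 1/2.

1/2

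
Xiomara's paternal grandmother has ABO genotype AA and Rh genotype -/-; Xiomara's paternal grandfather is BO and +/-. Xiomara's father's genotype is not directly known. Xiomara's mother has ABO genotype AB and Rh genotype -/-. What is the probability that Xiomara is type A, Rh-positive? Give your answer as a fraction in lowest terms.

3/32

Xiomara's father's ABO genotype from AA × BO: 1/2 AB, 1/2 AO.
Crossing each possibility with the mother AB and summing P(type A): 1/2·1/4 + 1/2·1/2 = 3/8.
Similarly for Rh via the father's Rh distribution: P(Rh+) = 1/4.
Independent loci: 3/8 × 1/4 = 3/32.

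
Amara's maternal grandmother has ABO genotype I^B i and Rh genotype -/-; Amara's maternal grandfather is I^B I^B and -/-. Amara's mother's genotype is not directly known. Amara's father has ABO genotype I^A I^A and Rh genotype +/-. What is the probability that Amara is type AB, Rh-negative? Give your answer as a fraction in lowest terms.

Amara's mother's ABO genotype from I^B i × I^B I^B: 1/2 I^B I^B, 1/2 I^B i.
Crossing each possibility with the father I^A I^A and summing P(type AB): 1/2·1 + 1/2·1/2 = 3/4.
Similarly for Rh via the mother's Rh distribution: P(Rh-) = 1/2.
Independent loci: 3/4 × 1/2 = 3/8.

3/8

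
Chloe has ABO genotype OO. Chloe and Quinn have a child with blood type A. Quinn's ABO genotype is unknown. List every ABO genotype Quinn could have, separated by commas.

For each candidate genotype of Quinn, check whether crossing it with OO can produce every observed child phenotype.
  AA → possible child types {A} ✓
  AB → possible child types {A, B} ✓
  AO → possible child types {O, A} ✓
  BB → possible child types {B} ✗
  BO → possible child types {O, B} ✗
  OO → possible child types {O} ✗

AA, AB, AO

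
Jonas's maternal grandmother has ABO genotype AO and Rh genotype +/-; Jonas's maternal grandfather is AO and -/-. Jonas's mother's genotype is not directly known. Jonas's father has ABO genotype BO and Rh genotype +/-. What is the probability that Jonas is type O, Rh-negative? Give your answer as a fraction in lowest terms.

Jonas's mother's ABO genotype from AO × AO: 1/4 AA, 1/2 AO, 1/4 OO.
Crossing each possibility with the father BO and summing P(type O): 1/4·0 + 1/2·1/4 + 1/4·1/2 = 1/4.
Similarly for Rh via the mother's Rh distribution: P(Rh-) = 3/8.
Independent loci: 1/4 × 3/8 = 3/32.

3/32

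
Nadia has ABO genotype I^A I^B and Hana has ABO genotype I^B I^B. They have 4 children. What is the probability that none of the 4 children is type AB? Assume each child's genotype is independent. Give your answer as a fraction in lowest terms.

1/16

ABO cross I^A I^B × I^B I^B → 1/2 B, 1/2 AB.
So P(type AB) = 1/2 per child.
P(not type AB) = 1/2 for one child; (1/2)^4 = 1/16.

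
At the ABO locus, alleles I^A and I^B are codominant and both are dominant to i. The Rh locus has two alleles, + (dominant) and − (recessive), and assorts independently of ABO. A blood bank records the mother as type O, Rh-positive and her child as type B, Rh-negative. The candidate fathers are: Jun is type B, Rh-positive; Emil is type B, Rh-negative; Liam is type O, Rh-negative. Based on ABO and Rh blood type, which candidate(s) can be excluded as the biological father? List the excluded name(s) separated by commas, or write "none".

A candidate is excluded only if no genotype consistent with his phenotype could produce a type B, Rh-negative child with a type O, Rh-positive mother.
Liam (type O, Rh-): no genotype consistent with that phenotype can produce a type-B Rh- child with a type-O mother.

Liam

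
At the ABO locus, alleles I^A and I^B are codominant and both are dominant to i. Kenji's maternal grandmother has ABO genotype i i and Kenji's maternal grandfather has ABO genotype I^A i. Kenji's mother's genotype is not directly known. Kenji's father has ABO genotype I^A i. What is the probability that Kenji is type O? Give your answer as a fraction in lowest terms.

Kenji's mother's ABO genotype from i i × I^A i: 1/2 I^A i, 1/2 i i.
Crossing each possibility with the father I^A i and summing P(type O): 1/2·1/4 + 1/2·1/2 = 3/8.

3/8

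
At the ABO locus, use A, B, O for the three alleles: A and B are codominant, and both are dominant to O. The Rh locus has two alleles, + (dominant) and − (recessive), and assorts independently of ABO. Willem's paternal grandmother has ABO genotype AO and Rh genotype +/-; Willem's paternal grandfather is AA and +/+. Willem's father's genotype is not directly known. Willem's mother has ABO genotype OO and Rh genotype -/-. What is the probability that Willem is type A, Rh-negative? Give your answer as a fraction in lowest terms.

3/16

Willem's father's ABO genotype from AO × AA: 1/2 AA, 1/2 AO.
Crossing each possibility with the mother OO and summing P(type A): 1/2·1 + 1/2·1/2 = 3/4.
Similarly for Rh via the father's Rh distribution: P(Rh-) = 1/4.
Independent loci: 3/4 × 1/4 = 3/16.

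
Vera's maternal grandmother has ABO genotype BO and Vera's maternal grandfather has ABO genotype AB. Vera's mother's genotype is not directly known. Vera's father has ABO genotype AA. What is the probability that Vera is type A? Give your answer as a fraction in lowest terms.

1/2

Vera's mother's ABO genotype from BO × AB: 1/4 AB, 1/4 AO, 1/4 BB, 1/4 BO.
Crossing each possibility with the father AA and summing P(type A): 1/4·1/2 + 1/4·1 + 1/4·0 + 1/4·1/2 = 1/2.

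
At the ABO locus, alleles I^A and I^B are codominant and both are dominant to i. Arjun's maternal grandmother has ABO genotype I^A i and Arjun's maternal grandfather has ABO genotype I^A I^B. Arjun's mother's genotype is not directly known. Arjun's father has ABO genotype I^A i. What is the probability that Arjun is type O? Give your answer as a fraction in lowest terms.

1/8

Arjun's mother's ABO genotype from I^A i × I^A I^B: 1/4 I^A I^A, 1/4 I^A I^B, 1/4 I^A i, 1/4 I^B i.
Crossing each possibility with the father I^A i and summing P(type O): 1/4·0 + 1/4·0 + 1/4·1/4 + 1/4·1/4 = 1/8.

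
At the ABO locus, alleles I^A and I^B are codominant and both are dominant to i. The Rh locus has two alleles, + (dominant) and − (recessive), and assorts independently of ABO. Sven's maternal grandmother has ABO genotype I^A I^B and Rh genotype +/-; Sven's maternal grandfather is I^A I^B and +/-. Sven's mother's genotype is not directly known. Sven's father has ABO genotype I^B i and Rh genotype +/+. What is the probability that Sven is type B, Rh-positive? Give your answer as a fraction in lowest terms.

Sven's mother's ABO genotype from I^A I^B × I^A I^B: 1/4 I^A I^A, 1/2 I^A I^B, 1/4 I^B I^B.
Crossing each possibility with the father I^B i and summing P(type B): 1/4·0 + 1/2·1/2 + 1/4·1 = 1/2.
Similarly for Rh via the mother's Rh distribution: P(Rh+) = 1.
Independent loci: 1/2 × 1 = 1/2.

1/2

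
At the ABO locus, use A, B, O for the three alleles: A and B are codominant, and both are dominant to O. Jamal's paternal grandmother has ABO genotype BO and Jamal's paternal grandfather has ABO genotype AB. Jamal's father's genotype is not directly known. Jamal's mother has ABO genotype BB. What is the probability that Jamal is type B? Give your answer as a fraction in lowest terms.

Jamal's father's ABO genotype from BO × AB: 1/4 AB, 1/4 AO, 1/4 BB, 1/4 BO.
Crossing each possibility with the mother BB and summing P(type B): 1/4·1/2 + 1/4·1/2 + 1/4·1 + 1/4·1 = 3/4.

3/4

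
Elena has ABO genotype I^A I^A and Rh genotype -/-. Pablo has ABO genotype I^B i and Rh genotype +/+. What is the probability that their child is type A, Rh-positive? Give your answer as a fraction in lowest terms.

1/2

ABO cross I^A I^A × I^B i → offspring phenotypes: 1/2 A, 1/2 AB.
Rh cross -/- × +/+ → 1 Rh+.
Independent loci: P(type A, Rh-positive) = 1/2 × 1 = 1/2.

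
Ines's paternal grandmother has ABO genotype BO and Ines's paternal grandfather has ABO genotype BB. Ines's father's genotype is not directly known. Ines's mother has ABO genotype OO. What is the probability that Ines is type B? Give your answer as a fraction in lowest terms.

3/4

Ines's father's ABO genotype from BO × BB: 1/2 BB, 1/2 BO.
Crossing each possibility with the mother OO and summing P(type B): 1/2·1 + 1/2·1/2 = 3/4.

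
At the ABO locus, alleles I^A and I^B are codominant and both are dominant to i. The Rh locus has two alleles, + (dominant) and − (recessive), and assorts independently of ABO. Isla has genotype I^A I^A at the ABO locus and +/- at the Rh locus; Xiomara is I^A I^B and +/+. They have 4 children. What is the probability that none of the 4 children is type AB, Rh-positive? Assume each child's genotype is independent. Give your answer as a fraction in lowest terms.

1/16

ABO cross I^A I^A × I^A I^B → 1/2 A, 1/2 AB.
Rh cross +/- × +/+ → 1 Rh+; so P(type AB, Rh-positive) = 1/2 × 1 = 1/2 per child.
P(not type AB, Rh-positive) = 1/2 for one child; (1/2)^4 = 1/16.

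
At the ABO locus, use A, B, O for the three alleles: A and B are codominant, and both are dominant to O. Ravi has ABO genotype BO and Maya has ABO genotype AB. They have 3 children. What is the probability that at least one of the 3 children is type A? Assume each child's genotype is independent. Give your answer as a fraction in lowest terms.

ABO cross BO × AB → 1/4 A, 1/2 B, 1/4 AB.
So P(type A) = 1/4 per child.
P(none) = (3/4)^3 = 27/64; P(at least one) = 1 − 27/64 = 37/64.

37/64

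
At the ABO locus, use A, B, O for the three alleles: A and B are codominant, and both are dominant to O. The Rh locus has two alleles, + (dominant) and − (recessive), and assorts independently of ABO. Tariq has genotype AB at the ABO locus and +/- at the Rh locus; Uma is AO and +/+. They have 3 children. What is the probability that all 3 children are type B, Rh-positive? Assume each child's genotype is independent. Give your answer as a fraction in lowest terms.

ABO cross AB × AO → 1/2 A, 1/4 B, 1/4 AB.
Rh cross +/- × +/+ → 1 Rh+; so P(type B, Rh-positive) = 1/4 × 1 = 1/4 per child.
All 3 independent: (1/4)^3 = 1/64.

1/64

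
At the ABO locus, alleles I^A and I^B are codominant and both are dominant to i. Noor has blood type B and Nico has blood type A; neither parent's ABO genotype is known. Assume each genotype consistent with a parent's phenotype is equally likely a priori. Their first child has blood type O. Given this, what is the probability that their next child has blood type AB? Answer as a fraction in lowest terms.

Possible genotypes: Noor ∈ {I^B I^B, I^B i}; Nico ∈ {I^A I^A, I^A i}.
Weight each parental genotype pair by prior × P(type-O child):
  I^B i × I^A i: posterior weight 1; P(next child type AB) = 1/4.
Weighted sum = 1/4.

1/4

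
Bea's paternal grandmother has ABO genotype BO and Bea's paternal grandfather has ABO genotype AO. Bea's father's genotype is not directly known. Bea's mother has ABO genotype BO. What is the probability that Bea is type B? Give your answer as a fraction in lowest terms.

Bea's father's ABO genotype from BO × AO: 1/4 AB, 1/4 AO, 1/4 BO, 1/4 OO.
Crossing each possibility with the mother BO and summing P(type B): 1/4·1/2 + 1/4·1/4 + 1/4·3/4 + 1/4·1/2 = 1/2.

1/2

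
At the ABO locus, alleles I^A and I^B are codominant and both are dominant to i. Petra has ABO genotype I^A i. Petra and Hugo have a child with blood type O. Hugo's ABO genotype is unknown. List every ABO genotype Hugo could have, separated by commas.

For each candidate genotype of Hugo, check whether crossing it with I^A i can produce every observed child phenotype.
  I^A I^A → possible child types {A} ✗
  I^A I^B → possible child types {A, B, AB} ✗
  I^A i → possible child types {O, A} ✓
  I^B I^B → possible child types {B, AB} ✗
  I^B i → possible child types {O, A, B, AB} ✓
  i i → possible child types {O, A} ✓

I^A i, I^B i, i i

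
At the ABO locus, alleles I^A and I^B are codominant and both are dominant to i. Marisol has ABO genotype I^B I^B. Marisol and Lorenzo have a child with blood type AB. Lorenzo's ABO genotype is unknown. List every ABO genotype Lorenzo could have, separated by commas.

For each candidate genotype of Lorenzo, check whether crossing it with I^B I^B can produce every observed child phenotype.
  I^A I^A → possible child types {AB} ✓
  I^A I^B → possible child types {B, AB} ✓
  I^A i → possible child types {B, AB} ✓
  I^B I^B → possible child types {B} ✗
  I^B i → possible child types {B} ✗
  i i → possible child types {B} ✗

I^A I^A, I^A I^B, I^A i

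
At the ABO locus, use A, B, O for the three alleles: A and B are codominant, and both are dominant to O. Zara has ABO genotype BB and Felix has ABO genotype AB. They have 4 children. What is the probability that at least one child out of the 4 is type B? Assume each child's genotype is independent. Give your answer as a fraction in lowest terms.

15/16

ABO cross BB × AB → 1/2 B, 1/2 AB.
So P(type B) = 1/2 per child.
P(none) = (1/2)^4 = 1/16; P(at least one) = 1 − 1/16 = 15/16.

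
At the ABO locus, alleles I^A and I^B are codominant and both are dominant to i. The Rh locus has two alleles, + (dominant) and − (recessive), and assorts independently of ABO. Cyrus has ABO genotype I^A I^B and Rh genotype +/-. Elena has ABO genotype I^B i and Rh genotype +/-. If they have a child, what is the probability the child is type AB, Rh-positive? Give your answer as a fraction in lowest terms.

3/16

ABO cross I^A I^B × I^B i → offspring phenotypes: 1/4 A, 1/2 B, 1/4 AB.
Rh cross +/- × +/- → 3/4 Rh+, 1/4 Rh-.
Independent loci: P(type AB, Rh-positive) = 1/4 × 3/4 = 3/16.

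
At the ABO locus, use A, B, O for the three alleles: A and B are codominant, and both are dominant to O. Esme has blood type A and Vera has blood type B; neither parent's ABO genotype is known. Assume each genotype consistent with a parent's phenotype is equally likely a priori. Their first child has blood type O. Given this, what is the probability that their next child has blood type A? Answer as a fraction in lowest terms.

Possible genotypes: Esme ∈ {AA, AO}; Vera ∈ {BB, BO}.
Weight each parental genotype pair by prior × P(type-O child):
  AO × BO: posterior weight 1; P(next child type A) = 1/4.
Weighted sum = 1/4.

1/4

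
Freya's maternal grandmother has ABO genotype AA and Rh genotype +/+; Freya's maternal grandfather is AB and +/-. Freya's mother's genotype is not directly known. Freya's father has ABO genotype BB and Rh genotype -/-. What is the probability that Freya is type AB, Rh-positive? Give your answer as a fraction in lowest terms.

Freya's mother's ABO genotype from AA × AB: 1/2 AA, 1/2 AB.
Crossing each possibility with the father BB and summing P(type AB): 1/2·1 + 1/2·1/2 = 3/4.
Similarly for Rh via the mother's Rh distribution: P(Rh+) = 3/4.
Independent loci: 3/4 × 3/4 = 9/16.

9/16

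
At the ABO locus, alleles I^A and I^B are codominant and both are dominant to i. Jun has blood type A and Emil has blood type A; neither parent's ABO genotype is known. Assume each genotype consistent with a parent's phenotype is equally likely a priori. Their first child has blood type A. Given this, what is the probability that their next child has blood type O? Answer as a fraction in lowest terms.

Possible genotypes: Jun ∈ {I^A I^A, I^A i}; Emil ∈ {I^A I^A, I^A i}.
Weight each parental genotype pair by prior × P(type-A child):
  I^A I^A × I^A I^A: posterior weight 4/15; P(next child type O) = 0.
  I^A I^A × I^A i: posterior weight 4/15; P(next child type O) = 0.
  I^A i × I^A I^A: posterior weight 4/15; P(next child type O) = 0.
  I^A i × I^A i: posterior weight 1/5; P(next child type O) = 1/4.
Weighted sum = 1/20.

1/20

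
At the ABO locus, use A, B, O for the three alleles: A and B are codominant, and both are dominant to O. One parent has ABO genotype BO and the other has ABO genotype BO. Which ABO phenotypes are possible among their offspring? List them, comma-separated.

Gametes from BO × BO give offspring ABO genotypes BB, BO, OO, i.e. phenotypes O, B.

O, B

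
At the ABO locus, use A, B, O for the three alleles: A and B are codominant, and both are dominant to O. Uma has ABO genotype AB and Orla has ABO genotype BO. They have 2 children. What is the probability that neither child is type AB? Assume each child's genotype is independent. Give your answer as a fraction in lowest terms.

9/16

ABO cross AB × BO → 1/4 A, 1/2 B, 1/4 AB.
So P(type AB) = 1/4 per child.
P(not type AB) = 3/4 for one child; (3/4)^2 = 9/16.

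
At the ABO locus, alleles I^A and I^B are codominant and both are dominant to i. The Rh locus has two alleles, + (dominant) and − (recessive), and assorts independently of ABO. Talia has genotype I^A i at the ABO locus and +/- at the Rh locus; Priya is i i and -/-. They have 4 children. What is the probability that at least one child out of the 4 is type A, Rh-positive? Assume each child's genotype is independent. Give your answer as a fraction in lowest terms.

ABO cross I^A i × i i → 1/2 O, 1/2 A.
Rh cross +/- × -/- → 1/2 Rh+, 1/2 Rh-; so P(type A, Rh-positive) = 1/2 × 1/2 = 1/4 per child.
P(none) = (3/4)^4 = 81/256; P(at least one) = 1 − 81/256 = 175/256.

175/256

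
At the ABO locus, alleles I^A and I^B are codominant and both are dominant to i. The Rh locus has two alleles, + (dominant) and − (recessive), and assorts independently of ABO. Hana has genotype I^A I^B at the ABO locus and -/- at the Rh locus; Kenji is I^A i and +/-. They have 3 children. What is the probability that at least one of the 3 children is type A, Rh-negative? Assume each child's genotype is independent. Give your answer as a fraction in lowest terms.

ABO cross I^A I^B × I^A i → 1/2 A, 1/4 B, 1/4 AB.
Rh cross -/- × +/- → 1/2 Rh+, 1/2 Rh-; so P(type A, Rh-negative) = 1/2 × 1/2 = 1/4 per child.
P(none) = (3/4)^3 = 27/64; P(at least one) = 1 − 27/64 = 37/64.

37/64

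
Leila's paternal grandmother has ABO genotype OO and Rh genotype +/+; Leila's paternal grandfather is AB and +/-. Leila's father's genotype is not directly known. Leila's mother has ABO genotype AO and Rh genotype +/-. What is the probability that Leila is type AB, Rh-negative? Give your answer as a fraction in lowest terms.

1/64

Leila's father's ABO genotype from OO × AB: 1/2 AO, 1/2 BO.
Crossing each possibility with the mother AO and summing P(type AB): 1/2·0 + 1/2·1/4 = 1/8.
Similarly for Rh via the father's Rh distribution: P(Rh-) = 1/8.
Independent loci: 1/8 × 1/8 = 1/64.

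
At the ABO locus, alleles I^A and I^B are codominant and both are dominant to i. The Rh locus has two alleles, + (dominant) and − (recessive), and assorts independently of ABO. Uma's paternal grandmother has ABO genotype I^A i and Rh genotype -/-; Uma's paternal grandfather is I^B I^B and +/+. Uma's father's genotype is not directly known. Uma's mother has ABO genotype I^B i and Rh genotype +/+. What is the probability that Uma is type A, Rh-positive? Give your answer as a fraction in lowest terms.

1/8

Uma's father's ABO genotype from I^A i × I^B I^B: 1/2 I^A I^B, 1/2 I^B i.
Crossing each possibility with the mother I^B i and summing P(type A): 1/2·1/4 + 1/2·0 = 1/8.
Similarly for Rh via the father's Rh distribution: P(Rh+) = 1.
Independent loci: 1/8 × 1 = 1/8.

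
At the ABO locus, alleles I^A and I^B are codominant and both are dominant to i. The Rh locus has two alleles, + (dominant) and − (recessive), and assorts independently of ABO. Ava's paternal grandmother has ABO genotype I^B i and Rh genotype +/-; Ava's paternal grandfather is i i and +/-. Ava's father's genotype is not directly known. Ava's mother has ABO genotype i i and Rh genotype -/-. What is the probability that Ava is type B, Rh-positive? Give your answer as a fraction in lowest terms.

Ava's father's ABO genotype from I^B i × i i: 1/2 I^B i, 1/2 i i.
Crossing each possibility with the mother i i and summing P(type B): 1/2·1/2 + 1/2·0 = 1/4.
Similarly for Rh via the father's Rh distribution: P(Rh+) = 1/2.
Independent loci: 1/4 × 1/2 = 1/8.

1/8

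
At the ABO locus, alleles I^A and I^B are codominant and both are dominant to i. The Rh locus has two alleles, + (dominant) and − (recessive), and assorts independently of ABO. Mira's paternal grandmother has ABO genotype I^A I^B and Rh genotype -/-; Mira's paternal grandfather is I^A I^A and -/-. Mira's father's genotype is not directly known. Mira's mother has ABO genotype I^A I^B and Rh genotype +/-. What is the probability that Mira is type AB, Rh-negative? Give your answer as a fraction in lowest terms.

Mira's father's ABO genotype from I^A I^B × I^A I^A: 1/2 I^A I^A, 1/2 I^A I^B.
Crossing each possibility with the mother I^A I^B and summing P(type AB): 1/2·1/2 + 1/2·1/2 = 1/2.
Similarly for Rh via the father's Rh distribution: P(Rh-) = 1/2.
Independent loci: 1/2 × 1/2 = 1/4.

1/4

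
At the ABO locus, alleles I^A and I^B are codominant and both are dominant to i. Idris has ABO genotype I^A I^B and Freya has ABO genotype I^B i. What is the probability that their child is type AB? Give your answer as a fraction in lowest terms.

1/4

ABO cross I^A I^B × I^B i → offspring phenotypes: 1/4 A, 1/2 B, 1/4 AB.
So P(type AB) = 1/4.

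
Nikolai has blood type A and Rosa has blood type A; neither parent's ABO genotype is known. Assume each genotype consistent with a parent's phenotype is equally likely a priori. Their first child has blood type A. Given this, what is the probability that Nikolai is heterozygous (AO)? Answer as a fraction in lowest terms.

Possible genotypes: Nikolai ∈ {AA, AO}; Rosa ∈ {AA, AO}.
Weight each parental genotype pair by prior × P(type-A child):
  AA × AA: posterior weight 4/15.
  AA × AO: posterior weight 4/15.
  AO × AA: posterior weight 4/15.
  AO × AO: posterior weight 1/5.
Sum the posterior weight over pairs where Nikolai is AO: 7/15.

7/15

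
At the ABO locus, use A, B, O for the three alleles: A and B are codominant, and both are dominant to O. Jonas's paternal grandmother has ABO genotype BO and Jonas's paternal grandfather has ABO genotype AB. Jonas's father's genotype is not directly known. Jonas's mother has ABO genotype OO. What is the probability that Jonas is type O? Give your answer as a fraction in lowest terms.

Jonas's father's ABO genotype from BO × AB: 1/4 AB, 1/4 AO, 1/4 BB, 1/4 BO.
Crossing each possibility with the mother OO and summing P(type O): 1/4·0 + 1/4·1/2 + 1/4·0 + 1/4·1/2 = 1/4.

1/4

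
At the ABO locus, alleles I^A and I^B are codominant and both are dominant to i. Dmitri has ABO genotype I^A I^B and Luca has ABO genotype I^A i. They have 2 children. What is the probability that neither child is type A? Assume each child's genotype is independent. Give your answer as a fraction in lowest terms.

ABO cross I^A I^B × I^A i → 1/2 A, 1/4 B, 1/4 AB.
So P(type A) = 1/2 per child.
P(not type A) = 1/2 for one child; (1/2)^2 = 1/4.

1/4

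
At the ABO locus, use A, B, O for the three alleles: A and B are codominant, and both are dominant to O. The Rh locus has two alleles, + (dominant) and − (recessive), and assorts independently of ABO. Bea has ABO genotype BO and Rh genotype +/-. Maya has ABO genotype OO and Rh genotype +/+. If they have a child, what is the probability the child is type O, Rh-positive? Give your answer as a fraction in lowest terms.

ABO cross BO × OO → offspring phenotypes: 1/2 O, 1/2 B.
Rh cross +/- × +/+ → 1 Rh+.
Independent loci: P(type O, Rh-positive) = 1/2 × 1 = 1/2.

1/2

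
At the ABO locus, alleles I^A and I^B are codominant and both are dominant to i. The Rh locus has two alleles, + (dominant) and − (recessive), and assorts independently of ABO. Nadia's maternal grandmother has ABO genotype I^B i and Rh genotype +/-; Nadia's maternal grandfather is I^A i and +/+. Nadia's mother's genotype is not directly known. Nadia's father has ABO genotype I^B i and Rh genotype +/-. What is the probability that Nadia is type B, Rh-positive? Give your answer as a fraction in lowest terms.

Nadia's mother's ABO genotype from I^B i × I^A i: 1/4 I^A I^B, 1/4 I^A i, 1/4 I^B i, 1/4 i i.
Crossing each possibility with the father I^B i and summing P(type B): 1/4·1/2 + 1/4·1/4 + 1/4·3/4 + 1/4·1/2 = 1/2.
Similarly for Rh via the mother's Rh distribution: P(Rh+) = 7/8.
Independent loci: 1/2 × 7/8 = 7/16.

7/16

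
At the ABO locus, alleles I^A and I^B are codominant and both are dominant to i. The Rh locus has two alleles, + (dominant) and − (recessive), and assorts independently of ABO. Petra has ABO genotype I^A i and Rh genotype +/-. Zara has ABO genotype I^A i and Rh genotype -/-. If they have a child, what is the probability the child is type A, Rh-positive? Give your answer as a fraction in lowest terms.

3/8

ABO cross I^A i × I^A i → offspring phenotypes: 1/4 O, 3/4 A.
Rh cross +/- × -/- → 1/2 Rh+, 1/2 Rh-.
Independent loci: P(type A, Rh-positive) = 3/4 × 1/2 = 3/8.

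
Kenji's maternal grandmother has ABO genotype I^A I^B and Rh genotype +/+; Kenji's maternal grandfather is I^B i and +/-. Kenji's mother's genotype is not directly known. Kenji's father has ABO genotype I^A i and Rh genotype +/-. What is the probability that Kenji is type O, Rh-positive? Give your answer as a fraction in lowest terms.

7/64

Kenji's mother's ABO genotype from I^A I^B × I^B i: 1/4 I^A I^B, 1/4 I^A i, 1/4 I^B I^B, 1/4 I^B i.
Crossing each possibility with the father I^A i and summing P(type O): 1/4·0 + 1/4·1/4 + 1/4·0 + 1/4·1/4 = 1/8.
Similarly for Rh via the mother's Rh distribution: P(Rh+) = 7/8.
Independent loci: 1/8 × 7/8 = 7/64.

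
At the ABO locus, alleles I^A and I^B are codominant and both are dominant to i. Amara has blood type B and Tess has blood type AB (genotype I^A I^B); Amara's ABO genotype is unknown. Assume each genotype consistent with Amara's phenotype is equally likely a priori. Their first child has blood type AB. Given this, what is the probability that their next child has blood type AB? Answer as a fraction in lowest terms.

5/12

Possible genotypes: Amara ∈ {I^B I^B, I^B i}; Tess ∈ {I^A I^B}.
Weight each parental genotype pair by prior × P(type-AB child):
  I^B I^B × I^A I^B: posterior weight 2/3; P(next child type AB) = 1/2.
  I^B i × I^A I^B: posterior weight 1/3; P(next child type AB) = 1/4.
Weighted sum = 5/12.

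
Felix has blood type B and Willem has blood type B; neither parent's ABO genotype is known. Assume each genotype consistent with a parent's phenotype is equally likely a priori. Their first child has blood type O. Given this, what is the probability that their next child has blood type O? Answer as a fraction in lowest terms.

Possible genotypes: Felix ∈ {BB, BO}; Willem ∈ {BB, BO}.
Weight each parental genotype pair by prior × P(type-O child):
  BO × BO: posterior weight 1; P(next child type O) = 1/4.
Weighted sum = 1/4.

1/4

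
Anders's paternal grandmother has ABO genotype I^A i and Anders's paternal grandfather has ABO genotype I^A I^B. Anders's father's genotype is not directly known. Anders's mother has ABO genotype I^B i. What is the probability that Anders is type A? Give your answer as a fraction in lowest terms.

Anders's father's ABO genotype from I^A i × I^A I^B: 1/4 I^A I^A, 1/4 I^A I^B, 1/4 I^A i, 1/4 I^B i.
Crossing each possibility with the mother I^B i and summing P(type A): 1/4·1/2 + 1/4·1/4 + 1/4·1/4 + 1/4·0 = 1/4.

1/4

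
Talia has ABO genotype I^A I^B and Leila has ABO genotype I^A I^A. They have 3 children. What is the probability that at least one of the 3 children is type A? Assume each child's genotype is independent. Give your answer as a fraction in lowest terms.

ABO cross I^A I^B × I^A I^A → 1/2 A, 1/2 AB.
So P(type A) = 1/2 per child.
P(none) = (1/2)^3 = 1/8; P(at least one) = 1 − 1/8 = 7/8.

7/8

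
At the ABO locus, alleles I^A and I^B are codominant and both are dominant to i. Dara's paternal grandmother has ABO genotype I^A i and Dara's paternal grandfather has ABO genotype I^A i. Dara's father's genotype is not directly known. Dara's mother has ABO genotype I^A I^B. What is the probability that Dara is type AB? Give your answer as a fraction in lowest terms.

Dara's father's ABO genotype from I^A i × I^A i: 1/4 I^A I^A, 1/2 I^A i, 1/4 i i.
Crossing each possibility with the mother I^A I^B and summing P(type AB): 1/4·1/2 + 1/2·1/4 + 1/4·0 = 1/4.

1/4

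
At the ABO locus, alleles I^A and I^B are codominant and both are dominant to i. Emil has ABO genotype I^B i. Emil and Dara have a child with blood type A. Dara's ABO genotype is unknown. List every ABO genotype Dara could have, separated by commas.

For each candidate genotype of Dara, check whether crossing it with I^B i can produce every observed child phenotype.
  I^A I^A → possible child types {A, AB} ✓
  I^A I^B → possible child types {A, B, AB} ✓
  I^A i → possible child types {O, A, B, AB} ✓
  I^B I^B → possible child types {B} ✗
  I^B i → possible child types {O, B} ✗
  i i → possible child types {O, B} ✗

I^A I^A, I^A I^B, I^A i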